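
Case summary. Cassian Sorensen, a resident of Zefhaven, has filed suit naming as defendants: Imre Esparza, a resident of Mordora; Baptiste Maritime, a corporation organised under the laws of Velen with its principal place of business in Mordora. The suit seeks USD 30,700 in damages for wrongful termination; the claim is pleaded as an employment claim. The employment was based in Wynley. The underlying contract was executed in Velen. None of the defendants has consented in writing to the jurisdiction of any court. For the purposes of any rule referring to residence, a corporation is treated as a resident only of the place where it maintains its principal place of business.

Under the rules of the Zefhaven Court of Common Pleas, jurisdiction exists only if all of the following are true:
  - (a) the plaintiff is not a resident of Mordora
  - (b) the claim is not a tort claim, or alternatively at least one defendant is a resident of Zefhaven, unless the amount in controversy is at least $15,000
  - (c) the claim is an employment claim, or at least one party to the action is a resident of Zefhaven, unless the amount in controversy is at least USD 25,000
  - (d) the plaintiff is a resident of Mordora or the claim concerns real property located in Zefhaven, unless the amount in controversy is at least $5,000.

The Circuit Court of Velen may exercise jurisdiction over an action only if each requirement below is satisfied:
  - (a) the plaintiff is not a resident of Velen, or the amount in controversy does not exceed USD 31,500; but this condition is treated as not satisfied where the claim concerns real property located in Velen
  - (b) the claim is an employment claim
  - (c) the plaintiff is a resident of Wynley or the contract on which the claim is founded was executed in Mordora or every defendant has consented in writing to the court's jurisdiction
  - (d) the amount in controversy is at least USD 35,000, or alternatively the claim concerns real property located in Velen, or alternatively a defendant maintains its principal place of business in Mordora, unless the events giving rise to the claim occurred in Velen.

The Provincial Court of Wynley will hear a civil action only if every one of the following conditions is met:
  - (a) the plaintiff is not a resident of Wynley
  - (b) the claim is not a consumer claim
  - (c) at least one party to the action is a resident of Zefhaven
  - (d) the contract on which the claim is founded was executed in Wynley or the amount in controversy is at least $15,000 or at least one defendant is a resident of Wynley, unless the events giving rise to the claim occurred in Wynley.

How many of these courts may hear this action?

2

The Zefhaven Court of Common Pleas:
  (a) The plaintiff resides in Zefhaven, which is not Mordora. Met.
  (b) The claim is an employment claim, not a tort claim, so one alternative holds. Met.
  (c) The claim is an employment claim — that alternative is enough. Satisfied.
  (d) The plaintiff resides in Zefhaven, not Mordora; the claim does not concern real property — none of the alternatives is met. However, the amount in controversy is USD 30,700, which meets the USD 5,000 floor, so the 'unless' proviso supplies this condition. Satisfied.
  → The court has jurisdiction.
The Circuit Court of Velen:
  (a) The plaintiff resides in Zefhaven, which is not Velen — that alternative is enough. The carve-out does not apply: the claim does not concern real property. Met.
  (b) The claim is an employment claim. Satisfied.
  (c) The plaintiff resides in Zefhaven, not Wynley; the contract was executed in Velen, not Mordora; no such written consent has been filed — no alternative holds. Condition not met.
  (d) Baptiste Maritime has its principal place of business in Mordora, so one alternative holds. Condition met.
  → The court lacks jurisdiction.
The Provincial Court of Wynley:
  (a) The plaintiff resides in Zefhaven, which is not Wynley. Satisfied.
  (b) The claim is an employment claim, not a consumer claim. Satisfied.
  (c) Cassian Sorensen resides in Zefhaven. Condition met.
  (d) The amount in controversy is $30,700, which meets the USD 15,000 floor, so this disjunct is met. Condition met.
  → The court has jurisdiction.
Courts with jurisdiction: the Zefhaven Court of Common Pleas, the Provincial Court of Wynley — 2 in total.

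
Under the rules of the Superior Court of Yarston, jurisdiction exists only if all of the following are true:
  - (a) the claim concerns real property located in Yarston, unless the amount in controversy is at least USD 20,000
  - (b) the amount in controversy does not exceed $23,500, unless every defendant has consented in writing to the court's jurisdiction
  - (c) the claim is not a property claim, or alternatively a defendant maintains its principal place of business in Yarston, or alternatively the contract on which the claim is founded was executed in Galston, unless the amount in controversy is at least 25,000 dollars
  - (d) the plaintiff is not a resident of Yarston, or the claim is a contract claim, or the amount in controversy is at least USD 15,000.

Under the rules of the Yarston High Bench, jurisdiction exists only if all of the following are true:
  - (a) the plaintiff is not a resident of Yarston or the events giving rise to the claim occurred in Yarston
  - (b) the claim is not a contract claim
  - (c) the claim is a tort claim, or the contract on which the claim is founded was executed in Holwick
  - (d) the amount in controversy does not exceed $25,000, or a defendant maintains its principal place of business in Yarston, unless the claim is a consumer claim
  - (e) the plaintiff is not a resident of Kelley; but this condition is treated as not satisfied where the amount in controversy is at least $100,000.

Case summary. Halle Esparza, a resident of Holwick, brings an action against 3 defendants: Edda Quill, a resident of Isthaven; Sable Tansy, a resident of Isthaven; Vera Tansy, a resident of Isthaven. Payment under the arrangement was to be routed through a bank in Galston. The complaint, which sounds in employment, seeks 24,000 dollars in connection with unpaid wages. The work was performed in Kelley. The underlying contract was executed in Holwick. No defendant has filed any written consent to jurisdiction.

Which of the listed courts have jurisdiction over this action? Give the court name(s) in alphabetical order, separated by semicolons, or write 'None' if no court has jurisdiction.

the Yarston High Bench

The Superior Court of Yarston:
  (a) The claim does not concern real property. The proviso rescues it, though: the amount in controversy is $24,000, which meets the USD 20,000 floor. Satisfied.
  (b) The amount in controversy is $24,000, above the USD 23,500 ceiling. The proviso offers no rescue either, since no such written consent has been filed. Not met.
  (c) The claim is an employment claim, not a property claim, so one alternative holds. Condition met.
  (d) The plaintiff resides in Holwick, which is not Yarston — that alternative is enough. Satisfied.
  → The court lacks jurisdiction.
The Yarston High Bench:
  (a) The plaintiff resides in Holwick, which is not Yarston, which satisfies one of the alternatives. Met.
  (b) The claim is an employment claim, not a contract claim. Condition met.
  (c) The contract was executed in Holwick, which satisfies one of the alternatives. Met.
  (d) The amount in controversy is USD 24,000, within the $25,000 ceiling — that alternative is enough. Met.
  (e) The plaintiff resides in Holwick, which is not Kelley. And the carve-out is inapplicable — the amount in controversy is $24,000, below the $100,000 floor. Met.
  → The court has jurisdiction.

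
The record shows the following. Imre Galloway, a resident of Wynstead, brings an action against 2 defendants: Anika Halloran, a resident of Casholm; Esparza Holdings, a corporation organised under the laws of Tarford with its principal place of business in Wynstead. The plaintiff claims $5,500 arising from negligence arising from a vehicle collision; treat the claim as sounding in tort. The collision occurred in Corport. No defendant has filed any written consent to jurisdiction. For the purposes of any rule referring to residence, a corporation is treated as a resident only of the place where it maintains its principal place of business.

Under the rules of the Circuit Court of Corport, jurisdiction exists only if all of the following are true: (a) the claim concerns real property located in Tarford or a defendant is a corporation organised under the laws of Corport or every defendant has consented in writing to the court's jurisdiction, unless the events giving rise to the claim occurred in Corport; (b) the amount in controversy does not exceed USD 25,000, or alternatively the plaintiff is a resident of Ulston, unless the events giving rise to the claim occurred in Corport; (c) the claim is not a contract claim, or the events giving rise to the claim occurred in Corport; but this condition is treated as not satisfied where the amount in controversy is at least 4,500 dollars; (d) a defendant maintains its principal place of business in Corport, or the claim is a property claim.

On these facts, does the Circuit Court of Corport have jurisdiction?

The Circuit Court of Corport:
  (a) The claim does not concern real property; the corporate defendant(s) are organised in Tarford, not Corport; no such written consent has been filed — none of the alternatives is met. But the operative events occurred in Corport, and the 'unless' clause therefore excuses the requirement. Met.
  (b) The amount in controversy is $5,500, within the 25,000 dollars ceiling, which satisfies one of the alternatives. Satisfied.
  (c) The claim is a tort claim, not a contract claim, so this disjunct is met. However, the amount in controversy is $5,500, which meets the $4,500 floor, which falls within the stated exception and so defeats the condition. Not met.
  (d) The corporate defendant(s) have their principal place of business in Wynstead, not Corport; the claim is a tort claim, not a property claim — every alternative fails. Not met.
  → Not every requirement is met — no jurisdiction.

No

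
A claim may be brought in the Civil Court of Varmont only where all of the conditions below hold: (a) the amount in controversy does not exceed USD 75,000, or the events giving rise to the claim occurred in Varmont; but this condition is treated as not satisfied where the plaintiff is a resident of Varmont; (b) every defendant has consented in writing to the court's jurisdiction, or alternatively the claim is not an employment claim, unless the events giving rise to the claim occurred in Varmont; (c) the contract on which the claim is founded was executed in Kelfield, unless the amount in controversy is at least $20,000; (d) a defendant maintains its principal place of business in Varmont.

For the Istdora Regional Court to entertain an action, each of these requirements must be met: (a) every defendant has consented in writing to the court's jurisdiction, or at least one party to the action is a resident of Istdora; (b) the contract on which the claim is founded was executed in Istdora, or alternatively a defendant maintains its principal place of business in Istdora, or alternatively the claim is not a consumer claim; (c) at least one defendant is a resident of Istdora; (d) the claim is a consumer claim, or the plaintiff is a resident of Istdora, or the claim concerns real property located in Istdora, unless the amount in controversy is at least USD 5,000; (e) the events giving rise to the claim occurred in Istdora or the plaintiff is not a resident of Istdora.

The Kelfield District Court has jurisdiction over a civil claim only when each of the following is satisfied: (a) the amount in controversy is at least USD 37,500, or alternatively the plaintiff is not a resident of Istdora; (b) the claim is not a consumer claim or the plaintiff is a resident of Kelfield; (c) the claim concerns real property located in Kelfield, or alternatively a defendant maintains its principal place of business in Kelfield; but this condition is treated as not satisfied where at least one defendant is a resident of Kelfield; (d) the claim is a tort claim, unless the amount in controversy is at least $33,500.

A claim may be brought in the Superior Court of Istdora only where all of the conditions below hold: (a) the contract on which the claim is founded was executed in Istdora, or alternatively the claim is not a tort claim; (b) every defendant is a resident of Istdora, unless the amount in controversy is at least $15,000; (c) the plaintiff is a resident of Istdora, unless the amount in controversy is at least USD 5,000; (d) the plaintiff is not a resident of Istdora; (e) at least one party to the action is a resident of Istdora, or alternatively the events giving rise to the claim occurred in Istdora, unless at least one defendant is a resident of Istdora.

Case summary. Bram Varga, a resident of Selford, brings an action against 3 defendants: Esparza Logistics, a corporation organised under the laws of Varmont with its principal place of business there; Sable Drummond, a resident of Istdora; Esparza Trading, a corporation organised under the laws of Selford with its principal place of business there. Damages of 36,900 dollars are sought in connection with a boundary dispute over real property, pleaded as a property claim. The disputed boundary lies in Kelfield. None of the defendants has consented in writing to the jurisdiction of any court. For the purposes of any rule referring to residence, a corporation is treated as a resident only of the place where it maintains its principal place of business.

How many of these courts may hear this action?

The Civil Court of Varmont:
  (a) The amount in controversy is USD 36,900, within the USD 75,000 ceiling, so one alternative holds. And the carve-out is inapplicable — the plaintiff resides in Selford, not Varmont. Met.
  (b) The claim is a property claim, not an employment claim, so one alternative holds. Condition met.
  (c) No contract (and hence no place of execution) is alleged. The proviso rescues it, though: the amount in controversy is USD 36,900, which meets the USD 20,000 floor. Satisfied.
  (d) Esparza Logistics has its principal place of business in Varmont. Condition met.
  → Every requirement is satisfied — jurisdiction.
The Istdora Regional Court:
  (a) Sable Drummond resides in Istdora, so one alternative holds. Satisfied.
  (b) The claim is a property claim, not a consumer claim, so this disjunct is met. Condition met.
  (c) Sable Drummond resides in Istdora. Met.
  (d) The claim is a property claim, not a consumer claim; the plaintiff resides in Selford, not Istdora; the property lies in Kelfield, not Istdora — every alternative fails. However, the amount in controversy is USD 36,900, which meets the 5,000 dollars floor, so the 'unless' proviso supplies this condition. Condition met.
  (e) The plaintiff resides in Selford, which is not Istdora — that alternative is enough. Met.
  → Every requirement is satisfied — jurisdiction.
The Kelfield District Court:
  (a) The plaintiff resides in Selford, which is not Istdora, which satisfies one of the alternatives. Met.
  (b) The claim is a property claim, not a consumer claim, so one alternative holds. Condition met.
  (c) The property lies in Kelfield, which satisfies one of the alternatives. The exception is not triggered, since no defendant resides in Kelfield (they reside in Varmont, Istdora, Selford). Condition met.
  (d) The claim is a property claim, not a tort claim. But the amount in controversy is USD 36,900, which meets the USD 33,500 floor, and the 'unless' clause therefore excuses the requirement. Satisfied.
  → The court has jurisdiction.
The Superior Court of Istdora:
  (a) The claim is a property claim, not a tort claim — that alternative is enough. Condition met.
  (b) The defendants reside as follows — Esparza Logistics in Varmont, Sable Drummond in Istdora, Esparza Trading in Selford — not all in Istdora. However, the amount in controversy is 36,900 dollars, which meets the USD 15,000 floor, so the 'unless' proviso supplies this condition. Met.
  (c) The plaintiff resides in Selford, not Istdora. The proviso rescues it, though: the amount in controversy is USD 36,900, which meets the USD 5,000 floor. Satisfied.
  (d) The plaintiff resides in Selford, which is not Istdora. Satisfied.
  (e) Sable Drummond resides in Istdora, so this disjunct is met. Satisfied.
  → Every requirement is satisfied — jurisdiction.
Courts with jurisdiction: the Civil Court of Varmont, the Istdora Regional Court, the Kelfield District Court, the Superior Court of Istdora — 4 in total.

4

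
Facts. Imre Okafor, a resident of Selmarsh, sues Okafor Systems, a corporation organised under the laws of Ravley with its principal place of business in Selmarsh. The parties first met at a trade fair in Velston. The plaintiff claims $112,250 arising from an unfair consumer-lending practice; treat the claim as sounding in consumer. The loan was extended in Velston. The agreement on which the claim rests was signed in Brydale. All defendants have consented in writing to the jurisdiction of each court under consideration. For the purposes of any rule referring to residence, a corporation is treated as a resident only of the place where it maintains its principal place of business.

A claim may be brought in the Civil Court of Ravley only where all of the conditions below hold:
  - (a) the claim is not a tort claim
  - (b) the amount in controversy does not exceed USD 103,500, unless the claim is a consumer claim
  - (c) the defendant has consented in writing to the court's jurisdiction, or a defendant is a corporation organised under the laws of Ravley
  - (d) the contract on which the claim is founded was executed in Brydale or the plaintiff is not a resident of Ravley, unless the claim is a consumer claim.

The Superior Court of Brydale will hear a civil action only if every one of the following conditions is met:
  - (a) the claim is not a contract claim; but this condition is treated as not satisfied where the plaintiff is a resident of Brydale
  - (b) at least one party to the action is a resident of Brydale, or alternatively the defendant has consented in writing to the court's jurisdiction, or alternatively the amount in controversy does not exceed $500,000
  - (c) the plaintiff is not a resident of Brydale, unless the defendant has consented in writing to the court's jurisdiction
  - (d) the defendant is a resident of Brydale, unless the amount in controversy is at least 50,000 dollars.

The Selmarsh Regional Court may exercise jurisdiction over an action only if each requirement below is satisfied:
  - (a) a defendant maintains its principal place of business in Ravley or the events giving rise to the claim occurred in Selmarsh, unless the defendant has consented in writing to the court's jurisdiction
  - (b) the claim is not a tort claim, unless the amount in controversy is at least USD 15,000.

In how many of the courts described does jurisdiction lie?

3

The Civil Court of Ravley:
  (a) The claim is a consumer claim, not a tort claim. Met.
  (b) The amount in controversy is USD 112,250, above the $103,500 ceiling. However, the claim is a consumer claim, so the 'unless' proviso supplies this condition. Condition met.
  (c) Every defendant has filed written consent, so this disjunct is met. Satisfied.
  (d) The contract was executed in Brydale, which satisfies one of the alternatives. Met.
  → The court has jurisdiction.
The Superior Court of Brydale:
  (a) The claim is a consumer claim, not a contract claim. The exception is not triggered, since the plaintiff resides in Selmarsh, not Brydale. Met.
  (b) Every defendant has filed written consent — that alternative is enough. Met.
  (c) The plaintiff resides in Selmarsh, which is not Brydale. Satisfied.
  (d) The defendant resides in Selmarsh, not Brydale. However, the amount in controversy is USD 112,250, which meets the $50,000 floor, so the 'unless' proviso supplies this condition. Satisfied.
  → Jurisdiction lies.
The Selmarsh Regional Court:
  (a) The corporate defendant(s) have their principal place of business in Selmarsh, not Ravley; the operative events occurred in Velston, not Selmarsh — none of the alternatives is met. The proviso rescues it, though: every defendant has filed written consent. Condition met.
  (b) The claim is a consumer claim, not a tort claim. Condition met.
  → The court has jurisdiction.
Courts with jurisdiction: the Civil Court of Ravley, the Superior Court of Brydale, the Selmarsh Regional Court — 3 in total.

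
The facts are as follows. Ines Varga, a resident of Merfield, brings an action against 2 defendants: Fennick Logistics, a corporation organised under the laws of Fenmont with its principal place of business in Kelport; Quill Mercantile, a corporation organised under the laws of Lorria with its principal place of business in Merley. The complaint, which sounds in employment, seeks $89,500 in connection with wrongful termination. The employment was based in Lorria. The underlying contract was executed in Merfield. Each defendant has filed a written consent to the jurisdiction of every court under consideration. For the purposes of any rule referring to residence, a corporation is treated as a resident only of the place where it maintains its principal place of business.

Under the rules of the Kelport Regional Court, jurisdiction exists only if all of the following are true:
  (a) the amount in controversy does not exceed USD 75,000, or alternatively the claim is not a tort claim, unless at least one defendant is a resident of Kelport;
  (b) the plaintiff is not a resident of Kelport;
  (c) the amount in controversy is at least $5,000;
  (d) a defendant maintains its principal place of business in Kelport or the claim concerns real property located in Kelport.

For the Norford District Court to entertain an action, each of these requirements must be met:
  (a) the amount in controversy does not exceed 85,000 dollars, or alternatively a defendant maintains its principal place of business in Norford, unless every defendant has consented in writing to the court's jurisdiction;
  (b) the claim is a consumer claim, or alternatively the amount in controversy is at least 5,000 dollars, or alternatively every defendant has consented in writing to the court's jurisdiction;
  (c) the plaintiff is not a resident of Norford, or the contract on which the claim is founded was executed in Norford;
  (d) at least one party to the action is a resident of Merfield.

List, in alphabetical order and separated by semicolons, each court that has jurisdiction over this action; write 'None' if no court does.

The Kelport Regional Court:
  (a) The claim is an employment claim, not a tort claim, so this disjunct is met. Satisfied.
  (b) The plaintiff resides in Merfield, which is not Kelport. Satisfied.
  (c) The amount in controversy is USD 89,500, which meets the 5,000 dollars floor. Condition met.
  (d) Fennick Logistics has its principal place of business in Kelport, so this disjunct is met. Met.
  → Every requirement is satisfied — jurisdiction.
The Norford District Court:
  (a) The amount in controversy is 89,500 dollars, above the 85,000 dollars ceiling; the corporate defendant(s) have their principal place of business in Kelport, Merley, not Norford — none of the alternatives is met. However, every defendant has filed written consent, so the 'unless' proviso supplies this condition. Met.
  (b) The amount in controversy is USD 89,500, which meets the 5,000 dollars floor, which satisfies one of the alternatives. Met.
  (c) The plaintiff resides in Merfield, which is not Norford, so this disjunct is met. Satisfied.
  (d) Ines Varga resides in Merfield. Satisfied.
  → Jurisdiction lies.

the Kelport Regional Court; the Norford District Court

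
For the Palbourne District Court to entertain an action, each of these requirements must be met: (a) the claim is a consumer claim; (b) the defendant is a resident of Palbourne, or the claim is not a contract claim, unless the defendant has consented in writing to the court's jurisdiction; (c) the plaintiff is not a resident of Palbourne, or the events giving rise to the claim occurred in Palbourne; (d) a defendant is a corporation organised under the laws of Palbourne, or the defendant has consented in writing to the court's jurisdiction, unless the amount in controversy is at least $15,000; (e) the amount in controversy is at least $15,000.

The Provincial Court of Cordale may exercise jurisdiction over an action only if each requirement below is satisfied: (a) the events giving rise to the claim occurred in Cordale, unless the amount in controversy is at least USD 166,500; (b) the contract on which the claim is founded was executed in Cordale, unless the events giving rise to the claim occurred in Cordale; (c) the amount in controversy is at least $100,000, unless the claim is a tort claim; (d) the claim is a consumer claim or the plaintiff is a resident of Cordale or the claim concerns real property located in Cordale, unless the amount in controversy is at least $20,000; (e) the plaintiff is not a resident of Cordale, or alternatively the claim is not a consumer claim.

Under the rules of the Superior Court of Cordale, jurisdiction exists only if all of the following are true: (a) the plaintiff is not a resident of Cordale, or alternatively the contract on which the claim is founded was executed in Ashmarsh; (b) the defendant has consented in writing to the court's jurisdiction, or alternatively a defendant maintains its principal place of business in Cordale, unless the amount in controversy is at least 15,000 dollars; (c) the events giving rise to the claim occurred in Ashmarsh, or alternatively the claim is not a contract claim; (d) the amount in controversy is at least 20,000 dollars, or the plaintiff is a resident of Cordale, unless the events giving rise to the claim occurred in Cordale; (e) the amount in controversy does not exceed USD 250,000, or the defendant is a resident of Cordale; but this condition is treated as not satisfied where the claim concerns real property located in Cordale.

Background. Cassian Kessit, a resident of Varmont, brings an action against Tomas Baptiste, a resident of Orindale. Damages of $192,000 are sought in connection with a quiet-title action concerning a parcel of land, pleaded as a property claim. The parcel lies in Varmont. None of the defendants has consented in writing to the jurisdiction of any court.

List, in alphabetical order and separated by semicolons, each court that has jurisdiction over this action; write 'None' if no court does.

The Palbourne District Court:
  (a) The claim is a property claim, not a consumer claim. Condition not met.
  (b) The claim is a property claim, not a contract claim, so this disjunct is met. Satisfied.
  (c) The plaintiff resides in Varmont, which is not Palbourne, so one alternative holds. Satisfied.
  (d) No defendant is a corporation; no such written consent has been filed — none of the alternatives is met. The proviso rescues it, though: the amount in controversy is $192,000, which meets the 15,000 dollars floor. Condition met.
  (e) The amount in controversy is USD 192,000, which meets the 15,000 dollars floor. Satisfied.
  → At least one condition fails; no jurisdiction.
The Provincial Court of Cordale:
  (a) The operative events occurred in Varmont, not Cordale. The proviso rescues it, though: the amount in controversy is 192,000 dollars, which meets the 166,500 dollars floor. Met.
  (b) No contract (and hence no place of execution) is alleged. And the operative events occurred in Varmont, not Cordale, so the proviso does not save it. Condition not met.
  (c) The amount in controversy is USD 192,000, which meets the USD 100,000 floor. Met.
  (d) The claim is a property claim, not a consumer claim; the plaintiff resides in Varmont, not Cordale; the property lies in Varmont, not Cordale — every alternative fails. The proviso rescues it, though: the amount in controversy is USD 192,000, which meets the $20,000 floor. Met.
  (e) The plaintiff resides in Varmont, which is not Cordale, which satisfies one of the alternatives. Met.
  → No jurisdiction.
The Superior Court of Cordale:
  (a) The plaintiff resides in Varmont, which is not Cordale — that alternative is enough. Satisfied.
  (b) No such written consent has been filed; no defendant is a corporation — no alternative holds. However, the amount in controversy is 192,000 dollars, which meets the 15,000 dollars floor, so the 'unless' proviso supplies this condition. Condition met.
  (c) The claim is a property claim, not a contract claim, so one alternative holds. Satisfied.
  (d) The amount in controversy is USD 192,000, which meets the $20,000 floor, so this disjunct is met. Condition met.
  (e) The amount in controversy is USD 192,000, within the $250,000 ceiling, so this disjunct is met. And the carve-out is inapplicable — the property lies in Varmont, not Cordale. Condition met.
  → All conditions met; jurisdiction exists.

the Superior Court of Cordale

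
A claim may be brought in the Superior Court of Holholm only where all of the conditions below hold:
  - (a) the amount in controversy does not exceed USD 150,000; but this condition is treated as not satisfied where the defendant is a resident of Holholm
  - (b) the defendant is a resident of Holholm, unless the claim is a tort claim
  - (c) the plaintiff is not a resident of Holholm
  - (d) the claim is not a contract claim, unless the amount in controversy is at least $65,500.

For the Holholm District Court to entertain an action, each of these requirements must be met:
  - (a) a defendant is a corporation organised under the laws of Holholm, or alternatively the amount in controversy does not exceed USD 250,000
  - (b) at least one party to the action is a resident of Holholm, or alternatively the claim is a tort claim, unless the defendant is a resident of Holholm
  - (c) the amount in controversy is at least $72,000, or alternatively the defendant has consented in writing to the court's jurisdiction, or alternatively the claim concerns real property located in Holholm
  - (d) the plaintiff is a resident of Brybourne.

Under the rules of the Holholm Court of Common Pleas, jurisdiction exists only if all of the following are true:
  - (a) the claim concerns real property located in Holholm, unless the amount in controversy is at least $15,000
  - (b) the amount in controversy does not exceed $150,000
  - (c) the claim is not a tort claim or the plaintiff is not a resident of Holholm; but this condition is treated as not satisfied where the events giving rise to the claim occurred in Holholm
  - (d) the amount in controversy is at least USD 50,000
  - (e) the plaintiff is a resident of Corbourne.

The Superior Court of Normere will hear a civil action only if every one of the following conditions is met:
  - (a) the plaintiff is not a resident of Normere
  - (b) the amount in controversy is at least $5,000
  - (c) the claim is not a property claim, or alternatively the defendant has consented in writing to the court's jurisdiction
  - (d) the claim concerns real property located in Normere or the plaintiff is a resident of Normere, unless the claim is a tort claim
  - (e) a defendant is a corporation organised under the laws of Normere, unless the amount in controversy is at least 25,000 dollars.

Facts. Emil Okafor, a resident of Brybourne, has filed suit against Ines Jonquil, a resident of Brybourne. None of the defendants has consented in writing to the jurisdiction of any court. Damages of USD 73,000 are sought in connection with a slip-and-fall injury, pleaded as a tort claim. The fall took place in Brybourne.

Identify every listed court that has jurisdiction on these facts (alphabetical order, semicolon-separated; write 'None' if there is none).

The Superior Court of Holholm:
  (a) The amount in controversy is $73,000, within the $150,000 ceiling. The carve-out does not apply: the defendant resides in Brybourne, not Holholm. Satisfied.
  (b) The defendant resides in Brybourne, not Holholm. However, the claim is a tort claim, so the 'unless' proviso supplies this condition. Satisfied.
  (c) The plaintiff resides in Brybourne, which is not Holholm. Condition met.
  (d) The claim is a tort claim, not a contract claim. Condition met.
  → All conditions met; jurisdiction exists.
The Holholm District Court:
  (a) The amount in controversy is USD 73,000, within the 250,000 dollars ceiling, so this disjunct is met. Met.
  (b) The claim is a tort claim, which satisfies one of the alternatives. Condition met.
  (c) The amount in controversy is USD 73,000, which meets the $72,000 floor, so one alternative holds. Condition met.
  (d) The plaintiff resides in Brybourne. Condition met.
  → Every requirement is satisfied — jurisdiction.
The Holholm Court of Common Pleas:
  (a) The claim does not concern real property. However, the amount in controversy is 73,000 dollars, which meets the USD 15,000 floor, so the 'unless' proviso supplies this condition. Met.
  (b) The amount in controversy is USD 73,000, within the $150,000 ceiling. Satisfied.
  (c) The plaintiff resides in Brybourne, which is not Holholm, which satisfies one of the alternatives. The carve-out does not apply: the operative events occurred in Brybourne, not Holholm. Met.
  (d) The amount in controversy is $73,000, which meets the USD 50,000 floor. Met.
  (e) The plaintiff resides in Brybourne, not Corbourne. Fails.
  → The court lacks jurisdiction.
The Superior Court of Normere:
  (a) The plaintiff resides in Brybourne, which is not Normere. Satisfied.
  (b) The amount in controversy is $73,000, which meets the $5,000 floor. Met.
  (c) The claim is a tort claim, not a property claim — that alternative is enough. Satisfied.
  (d) The claim does not concern real property; the plaintiff resides in Brybourne, not Normere — no alternative holds. However, the claim is a tort claim, so the 'unless' proviso supplies this condition. Met.
  (e) No defendant is a corporation. However, the amount in controversy is 73,000 dollars, which meets the 25,000 dollars floor, so the 'unless' proviso supplies this condition. Condition met.
  → The court has jurisdiction.

the Holholm District Court; the Superior Court of Holholm; the Superior Court of Normere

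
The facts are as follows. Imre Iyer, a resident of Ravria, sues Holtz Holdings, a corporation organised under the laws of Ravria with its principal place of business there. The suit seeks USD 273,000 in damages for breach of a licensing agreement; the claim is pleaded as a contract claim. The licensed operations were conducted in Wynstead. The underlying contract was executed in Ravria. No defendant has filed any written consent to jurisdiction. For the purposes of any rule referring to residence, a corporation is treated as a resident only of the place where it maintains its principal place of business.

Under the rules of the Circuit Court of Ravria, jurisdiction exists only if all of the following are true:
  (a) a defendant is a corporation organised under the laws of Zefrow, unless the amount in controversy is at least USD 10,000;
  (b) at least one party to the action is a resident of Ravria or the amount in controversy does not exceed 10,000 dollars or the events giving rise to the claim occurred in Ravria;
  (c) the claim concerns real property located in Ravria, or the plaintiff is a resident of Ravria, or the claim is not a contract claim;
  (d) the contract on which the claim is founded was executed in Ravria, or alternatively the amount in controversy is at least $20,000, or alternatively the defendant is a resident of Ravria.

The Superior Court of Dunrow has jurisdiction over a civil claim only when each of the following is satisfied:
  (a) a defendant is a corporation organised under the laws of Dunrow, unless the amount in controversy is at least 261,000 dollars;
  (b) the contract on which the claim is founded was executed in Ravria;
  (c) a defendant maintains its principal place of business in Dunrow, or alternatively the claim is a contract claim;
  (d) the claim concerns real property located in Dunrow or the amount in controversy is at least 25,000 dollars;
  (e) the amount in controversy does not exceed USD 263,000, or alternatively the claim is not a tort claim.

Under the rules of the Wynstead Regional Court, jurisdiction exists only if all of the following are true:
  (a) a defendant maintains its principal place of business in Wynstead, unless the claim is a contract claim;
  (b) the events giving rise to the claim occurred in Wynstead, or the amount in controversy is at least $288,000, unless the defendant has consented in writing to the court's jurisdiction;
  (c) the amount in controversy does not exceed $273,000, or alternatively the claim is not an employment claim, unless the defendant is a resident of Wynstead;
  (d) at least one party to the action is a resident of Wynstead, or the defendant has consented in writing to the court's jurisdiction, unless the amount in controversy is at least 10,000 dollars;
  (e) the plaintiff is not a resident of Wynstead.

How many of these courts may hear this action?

3

The Circuit Court of Ravria:
  (a) The corporate defendant(s) are organised in Ravria, not Zefrow. But the amount in controversy is USD 273,000, which meets the USD 10,000 floor, and the 'unless' clause therefore excuses the requirement. Met.
  (b) Imre Iyer resides in Ravria, which satisfies one of the alternatives. Met.
  (c) The plaintiff resides in Ravria — that alternative is enough. Satisfied.
  (d) The contract was executed in Ravria, so this disjunct is met. Condition met.
  → Every requirement is satisfied — jurisdiction.
The Superior Court of Dunrow:
  (a) The corporate defendant(s) are organised in Ravria, not Dunrow. But the amount in controversy is USD 273,000, which meets the USD 261,000 floor, and the 'unless' clause therefore excuses the requirement. Condition met.
  (b) The contract was executed in Ravria. Satisfied.
  (c) The claim is a contract claim, so this disjunct is met. Satisfied.
  (d) The amount in controversy is $273,000, which meets the USD 25,000 floor, which satisfies one of the alternatives. Satisfied.
  (e) The claim is a contract claim, not a tort claim, so one alternative holds. Condition met.
  → The court has jurisdiction.
The Wynstead Regional Court:
  (a) The corporate defendant(s) have their principal place of business in Ravria, not Wynstead. But the claim is a contract claim, and the 'unless' clause therefore excuses the requirement. Met.
  (b) The operative events occurred in Wynstead, so one alternative holds. Condition met.
  (c) The amount in controversy is USD 273,000, within the 273,000 dollars ceiling, which satisfies one of the alternatives. Met.
  (d) No party resides in Wynstead; no such written consent has been filed — every alternative fails. However, the amount in controversy is USD 273,000, which meets the $10,000 floor, so the 'unless' proviso supplies this condition. Condition met.
  (e) The plaintiff resides in Ravria, which is not Wynstead. Met.
  → Jurisdiction lies.
Courts with jurisdiction: the Circuit Court of Ravria, the Superior Court of Dunrow, the Wynstead Regional Court — 3 in total.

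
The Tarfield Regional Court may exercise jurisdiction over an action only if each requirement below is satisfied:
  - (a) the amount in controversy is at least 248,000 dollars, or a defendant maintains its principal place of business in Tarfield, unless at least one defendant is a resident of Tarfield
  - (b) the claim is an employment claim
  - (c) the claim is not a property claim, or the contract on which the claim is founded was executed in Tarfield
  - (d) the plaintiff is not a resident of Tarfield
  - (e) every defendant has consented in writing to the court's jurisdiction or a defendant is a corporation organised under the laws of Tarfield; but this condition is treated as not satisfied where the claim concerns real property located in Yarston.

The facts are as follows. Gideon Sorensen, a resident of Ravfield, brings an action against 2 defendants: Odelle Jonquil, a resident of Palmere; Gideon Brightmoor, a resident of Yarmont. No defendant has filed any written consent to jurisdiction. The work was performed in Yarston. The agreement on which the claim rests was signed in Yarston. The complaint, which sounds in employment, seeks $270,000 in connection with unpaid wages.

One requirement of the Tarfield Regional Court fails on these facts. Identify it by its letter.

The Tarfield Regional Court:
  (a) The amount in controversy is 270,000 dollars, which meets the USD 248,000 floor, which satisfies one of the alternatives. Condition met.
  (b) The claim is an employment claim. Condition met.
  (c) The claim is an employment claim, not a property claim — that alternative is enough. Met.
  (d) The plaintiff resides in Ravfield, which is not Tarfield. Condition met.
  (e) No such written consent has been filed; no defendant is a corporation — none of the alternatives is met. Not met.
Only condition (e) fails.

(e)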